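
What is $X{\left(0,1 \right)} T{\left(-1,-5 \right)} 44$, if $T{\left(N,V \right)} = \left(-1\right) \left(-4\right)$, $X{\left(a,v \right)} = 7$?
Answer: $1232$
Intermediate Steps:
$T{\left(N,V \right)} = 4$
$X{\left(0,1 \right)} T{\left(-1,-5 \right)} 44 = 7 \cdot 4 \cdot 44 = 28 \cdot 44 = 1232$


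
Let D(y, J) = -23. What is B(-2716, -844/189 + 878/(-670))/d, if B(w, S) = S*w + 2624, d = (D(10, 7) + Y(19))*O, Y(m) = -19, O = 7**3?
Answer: -82814974/65151135 ≈ -1.2711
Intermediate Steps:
O = 343
d = -14406 (d = (-23 - 19)*343 = -42*343 = -14406)
B(w, S) = 2624 + S*w
B(-2716, -844/189 + 878/(-670))/d = (2624 + (-844/189 + 878/(-670))*(-2716))/(-14406) = (2624 + (-844*1/189 + 878*(-1/670))*(-2716))*(-1/14406) = (2624 + (-844/189 - 439/335)*(-2716))*(-1/14406) = (2624 - 365711/63315*(-2716))*(-1/14406) = (2624 + 141895868/9045)*(-1/14406) = (165629948/9045)*(-1/14406) = -82814974/65151135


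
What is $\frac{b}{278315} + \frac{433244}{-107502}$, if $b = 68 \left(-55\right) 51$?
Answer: $- \frac{14108323534}{2991941913} \approx -4.7154$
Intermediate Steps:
$b = -190740$ ($b = \left(-3740\right) 51 = -190740$)
$\frac{b}{278315} + \frac{433244}{-107502} = - \frac{190740}{278315} + \frac{433244}{-107502} = \left(-190740\right) \frac{1}{278315} + 433244 \left(- \frac{1}{107502}\right) = - \frac{38148}{55663} - \frac{216622}{53751} = - \frac{14108323534}{2991941913}$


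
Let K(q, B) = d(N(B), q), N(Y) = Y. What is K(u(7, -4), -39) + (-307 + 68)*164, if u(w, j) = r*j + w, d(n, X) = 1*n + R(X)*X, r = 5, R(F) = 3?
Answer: -39274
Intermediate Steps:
d(n, X) = n + 3*X (d(n, X) = 1*n + 3*X = n + 3*X)
u(w, j) = w + 5*j (u(w, j) = 5*j + w = w + 5*j)
K(q, B) = B + 3*q
K(u(7, -4), -39) + (-307 + 68)*164 = (-39 + 3*(7 + 5*(-4))) + (-307 + 68)*164 = (-39 + 3*(7 - 20)) - 239*164 = (-39 + 3*(-13)) - 39196 = (-39 - 39) - 39196 = -78 - 39196 = -39274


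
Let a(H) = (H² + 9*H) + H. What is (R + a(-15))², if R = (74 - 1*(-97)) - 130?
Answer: 13456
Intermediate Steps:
a(H) = H² + 10*H
R = 41 (R = (74 + 97) - 130 = 171 - 130 = 41)
(R + a(-15))² = (41 - 15*(10 - 15))² = (41 - 15*(-5))² = (41 + 75)² = 116² = 13456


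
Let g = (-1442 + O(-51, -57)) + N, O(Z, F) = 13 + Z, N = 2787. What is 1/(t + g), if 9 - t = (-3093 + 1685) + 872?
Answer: 1/1852 ≈ 0.00053996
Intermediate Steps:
g = 1307 (g = (-1442 + (13 - 51)) + 2787 = (-1442 - 38) + 2787 = -1480 + 2787 = 1307)
t = 545 (t = 9 - ((-3093 + 1685) + 872) = 9 - (-1408 + 872) = 9 - 1*(-536) = 9 + 536 = 545)
1/(t + g) = 1/(545 + 1307) = 1/1852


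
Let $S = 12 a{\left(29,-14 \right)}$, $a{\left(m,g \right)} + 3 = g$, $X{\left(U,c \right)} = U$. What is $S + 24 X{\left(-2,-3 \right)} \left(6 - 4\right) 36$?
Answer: $-3660$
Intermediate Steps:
$a{\left(m,g \right)} = -3 + g$
$S = -204$ ($S = 12 \left(-3 - 14\right) = 12 \left(-17\right) = -204$)
$S + 24 X{\left(-2,-3 \right)} \left(6 - 4\right) 36 = -204 + 24 \left(- 2 \left(6 - 4\right)\right) 36 = -204 + 24 \left(\left(-2\right) 2\right) 36 = -204 + 24 \left(-4\right) 36 = -204 - 3456 = -3660$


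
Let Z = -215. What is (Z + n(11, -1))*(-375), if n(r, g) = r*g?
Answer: 84750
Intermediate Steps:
n(r, g) = g*r
(Z + n(11, -1))*(-375) = (-215 - 1*11)*(-375) = (-215 - 11)*(-375) = -226*(-375) = 84750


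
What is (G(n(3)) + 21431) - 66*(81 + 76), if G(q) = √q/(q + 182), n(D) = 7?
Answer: 11069 + √7/189 ≈ 11069.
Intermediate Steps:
G(q) = √q/(182 + q)
(G(n(3)) + 21431) - 66*(81 + 76) = (√7/(182 + 7) + 21431) - 66*(81 + 76) = (√7/189 + 21431) - 66*157 = (√7*(1/189) + 21431) - 10362 = (√7/189 + 21431) - 10362 = (21431 + √7/189) - 10362 = 11069 + √7/189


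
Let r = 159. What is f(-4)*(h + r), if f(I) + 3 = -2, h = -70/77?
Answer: -8695/11 ≈ -790.45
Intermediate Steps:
h = -10/11 (h = -70*1/77 = -10/11 ≈ -0.90909)
f(I) = -5 (f(I) = -3 - 2 = -5)
f(-4)*(h + r) = -5*(-10/11 + 159) = -5*1739/11 = -8695/11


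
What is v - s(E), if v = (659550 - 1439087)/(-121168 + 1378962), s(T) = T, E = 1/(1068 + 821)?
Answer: -1473803187/2375972866 ≈ -0.62029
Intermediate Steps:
E = 1/1889 ≈ 0.00052938
v = -779537/1257794 ≈ -0.61977
v - s(E) = -779537/1257794 - 1*1/1889 = -779537/1257794 - 1/1889 = -1473803187/2375972866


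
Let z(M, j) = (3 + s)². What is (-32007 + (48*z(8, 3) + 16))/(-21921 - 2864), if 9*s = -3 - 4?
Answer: 857357/669195 ≈ 1.2812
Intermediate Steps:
s = -7/9 (s = (-3 - 4)/9 = (⅑)*(-7) = -7/9 ≈ -0.77778)
z(M, j) = 400/81 (z(M, j) = (3 - 7/9)² = (20/9)² = 400/81)
(-32007 + (48*z(8, 3) + 16))/(-21921 - 2864) = (-32007 + (48*(400/81) + 16))/(-21921 - 2864) = (-32007 + (6400/27 + 16))/(-24785) = (-32007 + 6832/27)*(-1/24785) = -857357/27*(-1/24785) = 857357/669195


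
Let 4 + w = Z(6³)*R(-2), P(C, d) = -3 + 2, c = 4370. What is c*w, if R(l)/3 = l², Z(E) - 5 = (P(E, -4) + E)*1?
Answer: 11519320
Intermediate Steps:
P(C, d) = -1
Z(E) = 4 + E (Z(E) = 5 + (-1 + E)*1 = 5 + (-1 + E) = 4 + E)
R(l) = 3*l²
w = 2636 (w = -4 + (4 + 6³)*(3*(-2)²) = -4 + (4 + 216)*(3*4) = -4 + 220*12 = -4 + 2640 = 2636)
c*w = 4370*2636 = 11519320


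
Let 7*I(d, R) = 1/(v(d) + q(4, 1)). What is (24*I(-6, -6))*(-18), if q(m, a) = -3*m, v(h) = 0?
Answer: 36/7 ≈ 5.1429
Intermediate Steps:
I(d, R) = -1/84 (I(d, R) = 1/(7*(0 - 3*4)) = 1/(7*(0 - 12)) = (1/7)/(-12) = (1/7)*(-1/12) = -1/84)
(24*I(-6, -6))*(-18) = (24*(-1/84))*(-18) = -2/7*(-18) = 36/7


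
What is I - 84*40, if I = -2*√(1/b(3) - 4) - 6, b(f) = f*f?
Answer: -3366 - 2*I*√35/3 ≈ -3366.0 - 3.9441*I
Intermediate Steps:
b(f) = f²
I = -6 - 2*I*√35/3 (I = -2*√(1/(3²) - 4) - 6 = -2*√(1/9 - 4) - 6 = -2*√(⅑ - 4) - 6 = -2*I*√35/3 - 6 = -6 - 2*I*√35/3 ≈ -6.0 - 3.9441*I)
I - 84*40 = (-6 - 2*I*√35/3) - 84*40 = (-6 - 2*I*√35/3) - 3360 = -3366 - 2*I*√35/3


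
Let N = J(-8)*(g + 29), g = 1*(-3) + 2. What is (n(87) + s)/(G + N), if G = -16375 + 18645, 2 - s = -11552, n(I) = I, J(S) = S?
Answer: 11641/2046 ≈ 5.6896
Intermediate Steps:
s = 11554 (s = 2 - 1*(-11552) = 2 + 11552 = 11554)
g = -1 (g = -3 + 2 = -1)
G = 2270
N = -224 (N = -8*(-1 + 29) = -8*28 = -224)
(n(87) + s)/(G + N) = (87 + 11554)/(2270 - 224) = 11641/2046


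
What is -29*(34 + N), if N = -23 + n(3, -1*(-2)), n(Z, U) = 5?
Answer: -464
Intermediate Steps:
N = -18 (N = -23 + 5 = -18)
-29*(34 + N) = -29*(34 - 18) = -29*16 = -464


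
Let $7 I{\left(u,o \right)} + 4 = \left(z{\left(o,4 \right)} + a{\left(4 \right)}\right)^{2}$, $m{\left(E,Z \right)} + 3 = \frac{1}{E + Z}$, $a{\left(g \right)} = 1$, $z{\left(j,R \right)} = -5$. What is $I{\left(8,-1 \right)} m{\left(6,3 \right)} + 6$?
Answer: $\frac{22}{21} \approx 1.0476$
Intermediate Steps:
$m{\left(E,Z \right)} = -3 + \frac{1}{E + Z}$
$I{\left(u,o \right)} = \frac{12}{7}$ ($I{\left(u,o \right)} = - \frac{4}{7} + \frac{\left(-5 + 1\right)^{2}}{7} = - \frac{4}{7} + \frac{\left(-4\right)^{2}}{7} = - \frac{4}{7} + \frac{1}{7} \cdot 16 = - \frac{4}{7} + \frac{16}{7} = \frac{12}{7}$)
$I{\left(8,-1 \right)} m{\left(6,3 \right)} + 6 = \frac{12 \frac{1 - 18 - 9}{6 + 3}}{7} + 6 = \frac{12 \frac{1 - 18 - 9}{9}}{7} + 6 = \frac{12 \cdot \frac{1}{9} \left(-26\right)}{7} + 6 = \frac{12}{7} \left(- \frac{26}{9}\right) + 6 = - \frac{104}{21} + 6 = \frac{22}{21}$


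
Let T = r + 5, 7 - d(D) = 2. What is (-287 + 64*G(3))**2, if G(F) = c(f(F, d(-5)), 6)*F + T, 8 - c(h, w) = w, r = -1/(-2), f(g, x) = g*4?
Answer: 201601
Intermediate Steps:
d(D) = 5 (d(D) = 7 - 1*2 = 7 - 2 = 5)
f(g, x) = 4*g
r = 1/2 (r = -1*(-1/2) = 1/2 ≈ 0.50000)
c(h, w) = 8 - w
T = 11/2 (T = 1/2 + 5 = 11/2 ≈ 5.5000)
G(F) = 11/2 + 2*F (G(F) = (8 - 1*6)*F + 11/2 = (8 - 6)*F + 11/2 = 2*F + 11/2 = 11/2 + 2*F)
(-287 + 64*G(3))**2 = (-287 + 64*(11/2 + 2*3))**2 = (-287 + 64*(11/2 + 6))**2 = (-287 + 64*(23/2))**2 = (-287 + 736)**2 = 449**2 = 201601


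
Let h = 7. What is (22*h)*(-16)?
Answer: -2464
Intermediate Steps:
(22*h)*(-16) = (22*7)*(-16) = 154*(-16) = -2464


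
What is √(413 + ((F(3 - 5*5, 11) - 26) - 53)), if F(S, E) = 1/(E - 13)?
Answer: √1334/2 ≈ 18.262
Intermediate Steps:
F(S, E) = 1/(-13 + E)
√(413 + ((F(3 - 5*5, 11) - 26) - 53)) = √(413 + ((1/(-13 + 11) - 26) - 53)) = √(413 + ((1/(-2) - 26) - 53)) = √(413 + ((-½ - 26) - 53)) = √(413 + (-53/2 - 53)) = √(413 - 159/2) = √(667/2) = √1334/2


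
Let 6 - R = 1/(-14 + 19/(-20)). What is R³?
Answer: 5969141144/26730899 ≈ 223.30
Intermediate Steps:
R = 1814/299 (R = 6 - 1/(-14 + 19/(-20)) = 6 - 1/(-14 + 19*(-1/20)) = 6 - 1/(-14 - 19/20) = 6 - 1/(-299/20) = 6 - 1*(-20/299) = 6 + 20/299 = 1814/299 ≈ 6.0669)
R³ = (1814/299)³ = 5969141144/26730899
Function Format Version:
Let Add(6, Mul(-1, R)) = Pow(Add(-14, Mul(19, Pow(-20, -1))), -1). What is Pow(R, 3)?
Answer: Rational(5969141144, 26730899) ≈ 223.30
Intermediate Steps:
R = Rational(1814, 299) (R = Add(6, Mul(-1, Pow(Add(-14, Mul(19, Pow(-20, -1))), -1))) = Add(6, Mul(-1, Pow(Add(-14, Mul(19, Rational(-1, 20))), -1))) = Add(6, Mul(-1, Pow(Add(-14, Rational(-19, 20)), -1))) = Add(6, Mul(-1, Pow(Rational(-299, 20), -1))) = Add(6, Mul(-1, Rational(-20, 299))) = Add(6, Rational(20, 299)) = Rational(1814, 299) ≈ 6.0669)
Pow(R, 3) = Pow(Rational(1814, 299), 3) = Rational(5969141144, 26730899)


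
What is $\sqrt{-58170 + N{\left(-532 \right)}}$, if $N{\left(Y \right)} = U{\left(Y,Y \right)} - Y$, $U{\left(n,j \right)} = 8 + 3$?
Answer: $3 i \sqrt{6403} \approx 240.06 i$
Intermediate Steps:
$U{\left(n,j \right)} = 11$
$N{\left(Y \right)} = 11 - Y$
$\sqrt{-58170 + N{\left(-532 \right)}} = \sqrt{-58170 + \left(11 - -532\right)} = \sqrt{-58170 + \left(11 + 532\right)} = \sqrt{-58170 + 543} = \sqrt{-57627} = 3 i \sqrt{6403}$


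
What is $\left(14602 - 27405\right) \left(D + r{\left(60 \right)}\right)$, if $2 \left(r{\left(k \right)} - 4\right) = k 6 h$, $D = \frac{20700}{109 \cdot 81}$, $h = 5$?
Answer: $- \frac{11383454572}{981} \approx -1.1604 \cdot 10^{7}$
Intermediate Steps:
$D = \frac{2300}{981}$ ($D = \frac{20700}{8829} = 20700 \cdot \frac{1}{8829} = \frac{2300}{981} \approx 2.3445$)
$r{\left(k \right)} = 4 + 15 k$ ($r{\left(k \right)} = 4 + \frac{k 6 \cdot 5}{2} = 4 + \frac{6 k 5}{2} = 4 + \frac{30 k}{2} = 4 + 15 k$)
$\left(14602 - 27405\right) \left(D + r{\left(60 \right)}\right) = \left(14602 - 27405\right) \left(\frac{2300}{981} + \left(4 + 15 \cdot 60\right)\right) = - 12803 \left(\frac{2300}{981} + \left(4 + 900\right)\right) = - 12803 \left(\frac{2300}{981} + 904\right) = \left(-12803\right) \frac{889124}{981} = - \frac{11383454572}{981}$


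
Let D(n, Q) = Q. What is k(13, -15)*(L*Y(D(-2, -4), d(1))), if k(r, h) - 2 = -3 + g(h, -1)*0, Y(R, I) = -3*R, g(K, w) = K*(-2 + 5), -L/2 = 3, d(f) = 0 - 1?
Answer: 72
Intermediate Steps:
d(f) = -1
L = -6 (L = -2*3 = -6)
g(K, w) = 3*K (g(K, w) = K*3 = 3*K)
k(r, h) = -1 (k(r, h) = 2 + (-3 + (3*h)*0) = 2 + (-3 + 0) = 2 - 3 = -1)
k(13, -15)*(L*Y(D(-2, -4), d(1))) = -(-6)*(-3*(-4)) = -(-6)*12 = -1*(-72) = 72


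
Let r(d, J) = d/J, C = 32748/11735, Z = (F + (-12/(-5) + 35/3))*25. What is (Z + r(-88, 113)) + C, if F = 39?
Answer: 5285702432/3978165 ≈ 1328.7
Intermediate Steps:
Z = 3980/3 (Z = (39 + (-12/(-5) + 35/3))*25 = (39 + (-12*(-1/5) + 35*(1/3)))*25 = (39 + (12/5 + 35/3))*25 = (39 + 211/15)*25 = (796/15)*25 = 3980/3 ≈ 1326.7)
C = 32748/11735 (C = 32748*(1/11735) = 32748/11735 ≈ 2.7906)
(Z + r(-88, 113)) + C = (3980/3 - 88/113) + 32748/11735 = 449476/339 + 32748/11735 = 5285702432/3978165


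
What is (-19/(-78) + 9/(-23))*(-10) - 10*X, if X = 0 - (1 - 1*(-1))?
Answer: 19265/897 ≈ 21.477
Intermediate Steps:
X = -2 (X = 0 - (1 + 1) = 0 - 1*2 = 0 - 2 = -2)
(-19/(-78) + 9/(-23))*(-10) - 10*X = (-19/(-78) + 9/(-23))*(-10) - 10*(-2) = (-19*(-1/78) + 9*(-1/23))*(-10) + 20 = (19/78 - 9/23)*(-10) + 20 = -265/1794*(-10) + 20 = 1325/897 + 20 = 19265/897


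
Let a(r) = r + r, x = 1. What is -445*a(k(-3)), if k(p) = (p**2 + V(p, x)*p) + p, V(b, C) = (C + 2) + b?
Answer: -5340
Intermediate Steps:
V(b, C) = 2 + C + b (V(b, C) = (2 + C) + b = 2 + C + b)
k(p) = p + p**2 + p*(3 + p) (k(p) = (p**2 + (2 + 1 + p)*p) + p = (p**2 + (3 + p)*p) + p = (p**2 + p*(3 + p)) + p = p + p**2 + p*(3 + p))
a(r) = 2*r
-445*a(k(-3)) = -890*2*(-3)*(2 - 3) = -890*2*(-3)*(-1) = -890*6 = -445*12 = -5340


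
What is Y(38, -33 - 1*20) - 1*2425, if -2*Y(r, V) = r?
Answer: -2444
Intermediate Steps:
Y(r, V) = -r/2
Y(38, -33 - 1*20) - 1*2425 = -1/2*38 - 1*2425 = -19 - 2425 = -2444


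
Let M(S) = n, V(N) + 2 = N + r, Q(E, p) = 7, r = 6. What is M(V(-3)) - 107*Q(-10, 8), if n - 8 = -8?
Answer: -749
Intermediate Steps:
n = 0 (n = 8 - 8 = 0)
V(N) = 4 + N (V(N) = -2 + (N + 6) = -2 + (6 + N) = 4 + N)
M(S) = 0
M(V(-3)) - 107*Q(-10, 8) = 0 - 107*7 = 0 - 749 = -749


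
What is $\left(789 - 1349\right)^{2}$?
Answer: $313600$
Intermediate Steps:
$\left(789 - 1349\right)^{2} = \left(-560\right)^{2} = 313600$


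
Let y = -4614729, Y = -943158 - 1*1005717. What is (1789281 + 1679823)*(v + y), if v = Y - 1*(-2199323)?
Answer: -15140144674224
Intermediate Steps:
Y = -1948875 (Y = -943158 - 1005717 = -1948875)
v = 250448 (v = -1948875 - 1*(-2199323) = -1948875 + 2199323 = 250448)
(1789281 + 1679823)*(v + y) = (1789281 + 1679823)*(250448 - 4614729) = 3469104*(-4364281) = -15140144674224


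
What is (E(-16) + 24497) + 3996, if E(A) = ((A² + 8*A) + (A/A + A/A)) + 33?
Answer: 28656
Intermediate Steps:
E(A) = 35 + A² + 8*A (E(A) = ((A² + 8*A) + (1 + 1)) + 33 = ((A² + 8*A) + 2) + 33 = (2 + A² + 8*A) + 33 = 35 + A² + 8*A)
(E(-16) + 24497) + 3996 = ((35 + (-16)² + 8*(-16)) + 24497) + 3996 = ((35 + 256 - 128) + 24497) + 3996 = (163 + 24497) + 3996 = 24660 + 3996 = 28656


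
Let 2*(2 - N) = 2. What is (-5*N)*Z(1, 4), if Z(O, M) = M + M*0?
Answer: -20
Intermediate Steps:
N = 1 (N = 2 - 1/2*2 = 2 - 1 = 1)
Z(O, M) = M (Z(O, M) = M + 0 = M)
(-5*N)*Z(1, 4) = -5*1*4 = -5*4 = -20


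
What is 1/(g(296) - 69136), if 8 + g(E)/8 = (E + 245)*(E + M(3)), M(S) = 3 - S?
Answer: 1/1211888 ≈ 8.2516e-7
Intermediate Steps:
g(E) = -64 + 8*E*(245 + E) (g(E) = -64 + 8*((E + 245)*(E + (3 - 1*3))) = -64 + 8*((245 + E)*(E + (3 - 3))) = -64 + 8*((245 + E)*(E + 0)) = -64 + 8*((245 + E)*E) = -64 + 8*(E*(245 + E)) = -64 + 8*E*(245 + E))
1/(g(296) - 69136) = 1/((-64 + 8*296² + 1960*296) - 69136) = 1/((-64 + 8*87616 + 580160) - 69136) = 1/((-64 + 700928 + 580160) - 69136) = 1/(1281024 - 69136) = 1/1211888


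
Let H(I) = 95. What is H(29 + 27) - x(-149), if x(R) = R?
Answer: 244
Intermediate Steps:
H(29 + 27) - x(-149) = 95 - 1*(-149) = 95 + 149 = 244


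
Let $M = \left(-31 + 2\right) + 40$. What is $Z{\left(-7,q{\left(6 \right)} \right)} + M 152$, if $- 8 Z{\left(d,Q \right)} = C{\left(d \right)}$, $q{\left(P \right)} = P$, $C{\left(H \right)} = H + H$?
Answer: $\frac{6695}{4} \approx 1673.8$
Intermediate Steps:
$C{\left(H \right)} = 2 H$
$Z{\left(d,Q \right)} = - \frac{d}{4}$ ($Z{\left(d,Q \right)} = - \frac{2 d}{8} = - \frac{d}{4}$)
$M = 11$ ($M = -29 + 40 = 11$)
$Z{\left(-7,q{\left(6 \right)} \right)} + M 152 = \left(- \frac{1}{4}\right) \left(-7\right) + 11 \cdot 152 = \frac{7}{4} + 1672 = \frac{6695}{4}$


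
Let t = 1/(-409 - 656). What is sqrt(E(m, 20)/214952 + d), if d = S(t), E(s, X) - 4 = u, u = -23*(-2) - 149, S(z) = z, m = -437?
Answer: I*sqrt(18336058785390)/114461940 ≈ 0.03741*I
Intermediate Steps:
t = -1/1065 (t = 1/(-1065) = -1/1065 ≈ -0.00093897)
u = -103 (u = 46 - 149 = -103)
E(s, X) = -99 (E(s, X) = 4 - 103 = -99)
d = -1/1065 ≈ -0.00093897
sqrt(E(m, 20)/214952 + d) = sqrt(-99/214952 - 1/1065) = sqrt(-320387/228923880) = I*sqrt(18336058785390)/114461940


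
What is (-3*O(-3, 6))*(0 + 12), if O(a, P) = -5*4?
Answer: 720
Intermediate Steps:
O(a, P) = -20
(-3*O(-3, 6))*(0 + 12) = (-3*(-20))*(0 + 12) = 60*12 = 720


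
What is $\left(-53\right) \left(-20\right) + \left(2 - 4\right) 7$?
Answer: $1046$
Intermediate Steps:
$\left(-53\right) \left(-20\right) + \left(2 - 4\right) 7 = 1060 - 14 = 1046$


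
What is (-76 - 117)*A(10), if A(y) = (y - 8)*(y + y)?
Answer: -7720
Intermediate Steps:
A(y) = 2*y*(-8 + y) (A(y) = (-8 + y)*(2*y) = 2*y*(-8 + y))
(-76 - 117)*A(10) = (-76 - 117)*(2*10*(-8 + 10)) = -386*10*2 = -193*40 = -7720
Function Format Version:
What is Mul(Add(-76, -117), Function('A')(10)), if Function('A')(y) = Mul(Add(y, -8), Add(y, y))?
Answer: -7720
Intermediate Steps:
Function('A')(y) = Mul(2, y, Add(-8, y)) (Function('A')(y) = Mul(Add(-8, y), Mul(2, y)) = Mul(2, y, Add(-8, y)))
Mul(Add(-76, -117), Function('A')(10)) = Mul(Add(-76, -117), Mul(2, 10, Add(-8, 10))) = Mul(-193, Mul(2, 10, 2)) = Mul(-193, 40) = -7720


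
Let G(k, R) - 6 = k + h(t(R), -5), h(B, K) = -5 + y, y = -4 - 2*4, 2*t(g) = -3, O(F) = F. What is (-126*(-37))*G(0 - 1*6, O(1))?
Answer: -79254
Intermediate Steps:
t(g) = -3/2 (t(g) = (½)*(-3) = -3/2)
y = -12 (y = -4 - 8 = -12)
h(B, K) = -17 (h(B, K) = -5 - 12 = -17)
G(k, R) = -11 + k (G(k, R) = 6 + (k - 17) = 6 + (-17 + k) = -11 + k)
(-126*(-37))*G(0 - 1*6, O(1)) = (-126*(-37))*(-11 + (0 - 1*6)) = 4662*(-11 + (0 - 6)) = 4662*(-11 - 6) = 4662*(-17) = -79254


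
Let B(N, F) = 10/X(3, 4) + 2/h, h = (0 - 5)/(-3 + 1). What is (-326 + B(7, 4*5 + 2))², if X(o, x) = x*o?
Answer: 94692361/900 ≈ 1.0521e+5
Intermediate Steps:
X(o, x) = o*x
h = 5/2 (h = -5/(-2) = -5*(-½) = 5/2 ≈ 2.5000)
B(N, F) = 49/30 (B(N, F) = 10/((3*4)) + 2/(5/2) = 10/12 + 2*(⅖) = 10*(1/12) + ⅘ = ⅚ + ⅘ = 49/30)
(-326 + B(7, 4*5 + 2))² = (-326 + 49/30)² = (-9731/30)² = 94692361/900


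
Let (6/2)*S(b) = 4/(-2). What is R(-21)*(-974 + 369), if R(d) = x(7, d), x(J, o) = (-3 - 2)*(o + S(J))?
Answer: -196625/3 ≈ -65542.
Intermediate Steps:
S(b) = -⅔ (S(b) = (4/(-2))/3 = (4*(-½))/3 = (⅓)*(-2) = -⅔)
x(J, o) = 10/3 - 5*o (x(J, o) = (-3 - 2)*(o - ⅔) = -5*(-⅔ + o) = 10/3 - 5*o)
R(d) = 10/3 - 5*d
R(-21)*(-974 + 369) = (10/3 - 5*(-21))*(-974 + 369) = (10/3 + 105)*(-605) = (325/3)*(-605) = -196625/3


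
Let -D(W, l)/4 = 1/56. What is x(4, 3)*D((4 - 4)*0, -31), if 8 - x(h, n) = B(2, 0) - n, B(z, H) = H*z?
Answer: -11/14 ≈ -0.78571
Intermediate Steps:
x(h, n) = 8 + n (x(h, n) = 8 - (0*2 - n) = 8 - (0 - n) = 8 - (-1)*n = 8 + n)
D(W, l) = -1/14 (D(W, l) = -4/56 = -4*1/56 = -1/14)
x(4, 3)*D((4 - 4)*0, -31) = (8 + 3)*(-1/14) = 11*(-1/14) = -11/14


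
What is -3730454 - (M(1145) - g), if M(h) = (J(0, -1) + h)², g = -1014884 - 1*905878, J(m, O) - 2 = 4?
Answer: -6976017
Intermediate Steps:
J(m, O) = 6 (J(m, O) = 2 + 4 = 6)
g = -1920762 (g = -1014884 - 905878 = -1920762)
M(h) = (6 + h)²
-3730454 - (M(1145) - g) = -3730454 - ((6 + 1145)² - 1*(-1920762)) = -3730454 - (1151² + 1920762) = -3730454 - (1324801 + 1920762) = -3730454 - 1*3245563 = -3730454 - 3245563 = -6976017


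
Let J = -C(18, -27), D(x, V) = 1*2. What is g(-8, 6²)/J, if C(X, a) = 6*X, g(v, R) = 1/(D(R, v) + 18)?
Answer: -1/2160 ≈ -0.00046296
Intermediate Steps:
D(x, V) = 2
g(v, R) = 1/20 (g(v, R) = 1/(2 + 18) = 1/20)
J = -108 (J = -6*18 = -1*108 = -108)
g(-8, 6²)/J = (1/20)/(-108) = (1/20)*(-1/108) = -1/2160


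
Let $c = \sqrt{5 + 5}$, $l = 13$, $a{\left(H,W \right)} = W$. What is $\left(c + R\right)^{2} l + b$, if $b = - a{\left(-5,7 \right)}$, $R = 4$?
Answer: $331 + 104 \sqrt{10} \approx 659.88$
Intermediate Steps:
$c = \sqrt{10} \approx 3.1623$
$b = -7$ ($b = \left(-1\right) 7 = -7$)
$\left(c + R\right)^{2} l + b = \left(\sqrt{10} + 4\right)^{2} \cdot 13 - 7 = \left(4 + \sqrt{10}\right)^{2} \cdot 13 - 7 = 13 \left(4 + \sqrt{10}\right)^{2} - 7 = -7 + 13 \left(4 + \sqrt{10}\right)^{2}$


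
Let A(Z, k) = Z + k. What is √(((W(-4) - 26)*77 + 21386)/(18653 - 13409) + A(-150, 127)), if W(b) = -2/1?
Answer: I*√14767978/874 ≈ 4.3969*I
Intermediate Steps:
W(b) = -2 (W(b) = -2*1 = -2)
√(((W(-4) - 26)*77 + 21386)/(18653 - 13409) + A(-150, 127)) = √(((-2 - 26)*77 + 21386)/(18653 - 13409) + (-150 + 127)) = √((-28*77 + 21386)/5244 - 23) = √((-2156 + 21386)*(1/5244) - 23) = √(19230*(1/5244) - 23) = √(3205/874 - 23) = √(-16897/874) = I*√14767978/874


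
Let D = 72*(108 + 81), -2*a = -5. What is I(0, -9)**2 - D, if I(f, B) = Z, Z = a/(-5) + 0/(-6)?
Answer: -54431/4 ≈ -13608.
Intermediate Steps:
a = 5/2 (a = -1/2*(-5) = 5/2 ≈ 2.5000)
Z = -1/2 (Z = (5/2)/(-5) + 0/(-6) = (5/2)*(-1/5) + 0*(-1/6) = -1/2 + 0 = -1/2 ≈ -0.50000)
I(f, B) = -1/2
D = 13608 (D = 72*189 = 13608)
I(0, -9)**2 - D = (-1/2)**2 - 1*13608 = 1/4 - 13608 = -54431/4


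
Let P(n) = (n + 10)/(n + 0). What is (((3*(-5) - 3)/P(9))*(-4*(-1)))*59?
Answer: -38232/19 ≈ -2012.2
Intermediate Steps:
P(n) = (10 + n)/n
(((3*(-5) - 3)/P(9))*(-4*(-1)))*59 = (((3*(-5) - 3)/(((10 + 9)/9)))*(-4*(-1)))*59 = (((-15 - 3)/(((⅑)*19)))*4)*59 = (-18/19/9*4)*59 = (-18*9/19*4)*59 = -162/19*4*59 = -648/19*59 = -38232/19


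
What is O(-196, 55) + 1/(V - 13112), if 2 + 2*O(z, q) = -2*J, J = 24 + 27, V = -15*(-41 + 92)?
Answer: -721605/13877 ≈ -52.000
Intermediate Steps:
V = -765 (V = -15*51 = -765)
J = 51
O(z, q) = -52 (O(z, q) = -1 + (-2*51)/2 = -1 + (1/2)*(-102) = -1 - 51 = -52)
O(-196, 55) + 1/(V - 13112) = -52 + 1/(-765 - 13112) = -52 + 1/(-13877) = -52 - 1/13877 = -721605/13877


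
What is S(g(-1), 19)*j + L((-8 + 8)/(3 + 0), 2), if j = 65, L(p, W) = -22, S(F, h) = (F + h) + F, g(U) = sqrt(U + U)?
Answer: 1213 + 130*I*sqrt(2) ≈ 1213.0 + 183.85*I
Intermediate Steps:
g(U) = sqrt(2)*sqrt(U) (g(U) = sqrt(2*U) = sqrt(2)*sqrt(U))
S(F, h) = h + 2*F
S(g(-1), 19)*j + L((-8 + 8)/(3 + 0), 2) = (19 + 2*(sqrt(2)*sqrt(-1)))*65 - 22 = (19 + 2*(sqrt(2)*I))*65 - 22 = (19 + 2*(I*sqrt(2)))*65 - 22 = (19 + 2*I*sqrt(2))*65 - 22 = (1235 + 130*I*sqrt(2)) - 22 = 1213 + 130*I*sqrt(2)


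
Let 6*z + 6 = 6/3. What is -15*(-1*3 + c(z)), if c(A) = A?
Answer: 55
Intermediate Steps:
z = -⅔ (z = -1 + (6/3)/6 = -1 + (6*(⅓))/6 = -1 + (⅙)*2 = -1 + ⅓ = -⅔ ≈ -0.66667)
-15*(-1*3 + c(z)) = -15*(-1*3 - ⅔) = -15*(-3 - ⅔) = -15*(-11/3) = 55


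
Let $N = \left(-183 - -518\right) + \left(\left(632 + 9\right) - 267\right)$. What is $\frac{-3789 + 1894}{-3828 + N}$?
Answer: $\frac{1895}{3119} \approx 0.60757$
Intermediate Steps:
$N = 709$ ($N = \left(-183 + 518\right) + \left(641 - 267\right) = 335 + 374 = 709$)
$\frac{-3789 + 1894}{-3828 + N} = \frac{-3789 + 1894}{-3828 + 709} = - \frac{1895}{-3119} = \left(-1895\right) \left(- \frac{1}{3119}\right) = \frac{1895}{3119}$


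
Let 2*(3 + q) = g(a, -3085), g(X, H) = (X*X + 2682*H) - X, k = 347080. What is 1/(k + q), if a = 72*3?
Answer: -1/3766688 ≈ -2.6549e-7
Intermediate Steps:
a = 216
g(X, H) = X² - X + 2682*H (g(X, H) = (X² + 2682*H) - X = X² - X + 2682*H)
q = -4113768 (q = -3 + (216² - 1*216 + 2682*(-3085))/2 = -3 + (46656 - 216 - 8273970)/2 = -3 + (½)*(-8227530) = -3 - 4113765 = -4113768)
1/(k + q) = 1/(347080 - 4113768) = 1/(-3766688) = -1/3766688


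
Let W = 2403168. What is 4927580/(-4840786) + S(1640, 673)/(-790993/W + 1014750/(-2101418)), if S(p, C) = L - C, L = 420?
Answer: 140106754365714955438/451163637754996231 ≈ 310.55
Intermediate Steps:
S(p, C) = 420 - C
4927580/(-4840786) + S(1640, 673)/(-790993/W + 1014750/(-2101418)) = 4927580/(-4840786) + (420 - 1*673)/(-790993/2403168 + 1014750/(-2101418)) = 4927580*(-1/4840786) + (420 - 673)/(-790993*1/2403168 + 1014750*(-1/2101418)) = -2463790/2420393 - 253/(-790993/2403168 - 46125/95519) = -2463790/2420393 - 253/(-186400984367/229548204192) = -2463790/2420393 - 253*(-229548204192/186400984367) = -2463790/2420393 + 58075695660576/186400984367 = 140106754365714955438/451163637754996231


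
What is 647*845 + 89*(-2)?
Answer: 546537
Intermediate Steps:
647*845 + 89*(-2) = 546715 - 178 = 546537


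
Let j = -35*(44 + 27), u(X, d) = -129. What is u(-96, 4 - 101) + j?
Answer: -2614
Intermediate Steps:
j = -2485 (j = -35*71 = -2485)
u(-96, 4 - 101) + j = -129 - 2485 = -2614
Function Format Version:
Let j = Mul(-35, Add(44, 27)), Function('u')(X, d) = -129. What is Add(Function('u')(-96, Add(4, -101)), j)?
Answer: -2614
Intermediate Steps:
j = -2485 (j = Mul(-35, 71) = -2485)
Add(Function('u')(-96, Add(4, -101)), j) = Add(-129, -2485) = -2614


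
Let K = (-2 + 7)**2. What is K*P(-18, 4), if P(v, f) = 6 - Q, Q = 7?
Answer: -25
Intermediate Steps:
K = 25 (K = 5**2 = 25)
P(v, f) = -1 (P(v, f) = 6 - 1*7 = 6 - 7 = -1)
K*P(-18, 4) = 25*(-1) = -25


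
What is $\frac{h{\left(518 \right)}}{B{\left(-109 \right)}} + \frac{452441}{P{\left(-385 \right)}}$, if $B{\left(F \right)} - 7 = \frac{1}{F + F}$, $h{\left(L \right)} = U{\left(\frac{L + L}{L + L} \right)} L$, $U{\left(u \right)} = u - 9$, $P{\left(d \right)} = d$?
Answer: $- \frac{18868699}{10675} \approx -1767.6$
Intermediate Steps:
$U{\left(u \right)} = -9 + u$
$h{\left(L \right)} = - 8 L$ ($h{\left(L \right)} = \left(-9 + \frac{L + L}{L + L}\right) L = \left(-9 + \frac{2 L}{2 L}\right) L = \left(-9 + 2 L \frac{1}{2 L}\right) L = \left(-9 + 1\right) L = - 8 L$)
$B{\left(F \right)} = 7 + \frac{1}{2 F}$ ($B{\left(F \right)} = 7 + \frac{1}{F + F} = 7 + \frac{1}{2 F}$)
$\frac{h{\left(518 \right)}}{B{\left(-109 \right)}} + \frac{452441}{P{\left(-385 \right)}} = \frac{\left(-8\right) 518}{7 + \frac{1}{2 \left(-109\right)}} + \frac{452441}{-385} = - \frac{4144}{7 + \frac{1}{2} \left(- \frac{1}{109}\right)} + 452441 \left(- \frac{1}{385}\right) = - \frac{4144}{7 - \frac{1}{218}} - \frac{41131}{35} = - \frac{4144}{\frac{1525}{218}} - \frac{41131}{35} = \left(-4144\right) \frac{218}{1525} - \frac{41131}{35} = - \frac{903392}{1525} - \frac{41131}{35} = - \frac{18868699}{10675}$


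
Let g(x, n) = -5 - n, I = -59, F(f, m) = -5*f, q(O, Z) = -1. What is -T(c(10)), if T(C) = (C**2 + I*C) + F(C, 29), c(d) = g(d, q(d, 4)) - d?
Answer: -1092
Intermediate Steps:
c(d) = -4 - d (c(d) = (-5 - 1*(-1)) - d = (-5 + 1) - d = -4 - d)
T(C) = C**2 - 64*C (T(C) = (C**2 - 59*C) - 5*C = C**2 - 64*C)
-T(c(10)) = -(-4 - 1*10)*(-64 + (-4 - 1*10)) = -(-4 - 10)*(-64 + (-4 - 10)) = -(-14)*(-64 - 14) = -(-14)*(-78) = -1*1092 = -1092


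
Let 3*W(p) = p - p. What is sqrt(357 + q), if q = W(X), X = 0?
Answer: sqrt(357) ≈ 18.894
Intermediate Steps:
W(p) = 0 (W(p) = (p - p)/3 = (1/3)*0 = 0)
q = 0
sqrt(357 + q) = sqrt(357 + 0) = sqrt(357)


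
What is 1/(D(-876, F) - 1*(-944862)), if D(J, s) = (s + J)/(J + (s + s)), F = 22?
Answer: 416/393063019 ≈ 1.0584e-6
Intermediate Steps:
D(J, s) = (J + s)/(J + 2*s)
1/(D(-876, F) - 1*(-944862)) = 1/((-876 + 22)/(-876 + 2*22) - 1*(-944862)) = 1/(-854/(-876 + 44) + 944862) = 1/(-854/(-832) + 944862) = 1/(-1/832*(-854) + 944862) = 1/(427/416 + 944862) = 1/(393063019/416) = 416/393063019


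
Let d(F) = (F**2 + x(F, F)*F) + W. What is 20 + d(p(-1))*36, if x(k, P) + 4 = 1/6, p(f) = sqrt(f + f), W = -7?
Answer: -304 - 138*I*sqrt(2) ≈ -304.0 - 195.16*I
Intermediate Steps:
p(f) = sqrt(2)*sqrt(f) (p(f) = sqrt(2*f) = sqrt(2)*sqrt(f))
x(k, P) = -23/6 (x(k, P) = -4 + 1/6 = -23/6)
d(F) = -7 + F**2 - 23*F/6 (d(F) = (F**2 - 23*F/6) - 7 = -7 + F**2 - 23*F/6)
20 + d(p(-1))*36 = 20 + (-7 + (sqrt(2)*sqrt(-1))**2 - 23*sqrt(2)*sqrt(-1)/6)*36 = 20 + (-7 + (sqrt(2)*I)**2 - 23*sqrt(2)*I/6)*36 = 20 + (-7 + (I*sqrt(2))**2 - 23*I*sqrt(2)/6)*36 = 20 + (-7 - 2 - 23*I*sqrt(2)/6)*36 = 20 + (-9 - 23*I*sqrt(2)/6)*36 = 20 + (-324 - 138*I*sqrt(2)) = -304 - 138*I*sqrt(2)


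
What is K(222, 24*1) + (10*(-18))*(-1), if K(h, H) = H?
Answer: 204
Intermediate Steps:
K(222, 24*1) + (10*(-18))*(-1) = 24*1 + (10*(-18))*(-1) = 24 - 180*(-1) = 24 + 180 = 204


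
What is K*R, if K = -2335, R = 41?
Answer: -95735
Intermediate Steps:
K*R = -2335*41 = -95735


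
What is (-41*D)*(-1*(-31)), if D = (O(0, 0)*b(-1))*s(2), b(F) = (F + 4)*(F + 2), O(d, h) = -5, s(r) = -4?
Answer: -76260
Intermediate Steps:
b(F) = (2 + F)*(4 + F) (b(F) = (4 + F)*(2 + F) = (2 + F)*(4 + F))
D = 60 (D = -5*(8 + (-1)**2 + 6*(-1))*(-4) = -5*(8 + 1 - 6)*(-4) = -5*3*(-4) = -15*(-4) = 60)
(-41*D)*(-1*(-31)) = (-41*60)*(-1*(-31)) = -2460*31 = -76260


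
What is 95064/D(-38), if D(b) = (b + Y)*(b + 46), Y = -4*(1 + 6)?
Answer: -3961/22 ≈ -180.05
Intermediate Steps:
Y = -28 (Y = -4*7 = -28)
D(b) = (-28 + b)*(46 + b) (D(b) = (b - 28)*(b + 46) = (-28 + b)*(46 + b))
95064/D(-38) = 95064/(-1288 + (-38)**2 + 18*(-38)) = 95064/(-1288 + 1444 - 684) = 95064/(-528) = 95064*(-1/528) = -3961/22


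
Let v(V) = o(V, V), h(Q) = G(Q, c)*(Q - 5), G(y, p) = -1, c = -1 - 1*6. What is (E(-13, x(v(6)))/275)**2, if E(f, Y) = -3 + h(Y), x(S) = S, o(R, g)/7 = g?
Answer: 64/3025 ≈ 0.021157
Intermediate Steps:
c = -7 (c = -1 - 6 = -7)
o(R, g) = 7*g
h(Q) = 5 - Q (h(Q) = -(Q - 5) = -(-5 + Q) = 5 - Q)
v(V) = 7*V
E(f, Y) = 2 - Y (E(f, Y) = -3 + (5 - Y) = 2 - Y)
(E(-13, x(v(6)))/275)**2 = ((2 - 7*6)/275)**2 = ((2 - 1*42)*(1/275))**2 = ((2 - 42)*(1/275))**2 = (-40*1/275)**2 = (-8/55)**2 = 64/3025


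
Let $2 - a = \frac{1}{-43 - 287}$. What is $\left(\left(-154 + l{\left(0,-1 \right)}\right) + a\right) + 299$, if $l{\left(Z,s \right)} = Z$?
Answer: $\frac{48511}{330} \approx 147.0$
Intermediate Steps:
$a = \frac{661}{330}$ ($a = 2 - \frac{1}{-43 - 287} = 2 - \frac{1}{-330} = 2 - - \frac{1}{330} = 2 + \frac{1}{330} = \frac{661}{330} \approx 2.003$)
$\left(\left(-154 + l{\left(0,-1 \right)}\right) + a\right) + 299 = \left(\left(-154 + 0\right) + \frac{661}{330}\right) + 299 = \left(-154 + \frac{661}{330}\right) + 299 = - \frac{50159}{330} + 299 = \frac{48511}{330}$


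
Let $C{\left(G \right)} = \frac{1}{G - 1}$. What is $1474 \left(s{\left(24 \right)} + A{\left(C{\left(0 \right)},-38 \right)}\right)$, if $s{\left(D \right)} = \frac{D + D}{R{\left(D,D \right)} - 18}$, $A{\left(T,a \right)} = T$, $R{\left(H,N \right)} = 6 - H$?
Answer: $- \frac{10318}{3} \approx -3439.3$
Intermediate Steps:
$C{\left(G \right)} = \frac{1}{-1 + G}$
$s{\left(D \right)} = \frac{2 D}{-12 - D}$ ($s{\left(D \right)} = \frac{D + D}{\left(6 - D\right) - 18} = \frac{2 D}{-12 - D}$)
$1474 \left(s{\left(24 \right)} + A{\left(C{\left(0 \right)},-38 \right)}\right) = 1474 \left(\left(-2\right) 24 \frac{1}{12 + 24} + \frac{1}{-1 + 0}\right) = 1474 \left(\left(-2\right) 24 \cdot \frac{1}{36} + \frac{1}{-1}\right) = 1474 \left(\left(-2\right) 24 \cdot \frac{1}{36} - 1\right) = 1474 \left(- \frac{4}{3} - 1\right) = 1474 \left(- \frac{7}{3}\right) = - \frac{10318}{3}$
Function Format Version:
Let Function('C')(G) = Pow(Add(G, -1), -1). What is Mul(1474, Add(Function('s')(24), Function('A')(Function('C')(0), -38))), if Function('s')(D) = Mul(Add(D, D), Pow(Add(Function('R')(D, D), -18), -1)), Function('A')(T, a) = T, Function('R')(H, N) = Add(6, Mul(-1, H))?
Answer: Rational(-10318, 3) ≈ -3439.3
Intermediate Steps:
Function('C')(G) = Pow(Add(-1, G), -1)
Function('s')(D) = Mul(2, D, Pow(Add(-12, Mul(-1, D)), -1)) (Function('s')(D) = Mul(Add(D, D), Pow(Add(Add(6, Mul(-1, D)), -18), -1)) = Mul(Mul(2, D), Pow(Add(-12, Mul(-1, D)), -1)) = Mul(2, D, Pow(Add(-12, Mul(-1, D)), -1)))
Mul(1474, Add(Function('s')(24), Function('A')(Function('C')(0), -38))) = Mul(1474, Add(Mul(-2, 24, Pow(Add(12, 24), -1)), Pow(Add(-1, 0), -1))) = Mul(1474, Add(Mul(-2, 24, Pow(36, -1)), Pow(-1, -1))) = Mul(1474, Add(Mul(-2, 24, Rational(1, 36)), -1)) = Mul(1474, Add(Rational(-4, 3), -1)) = Mul(1474, Rational(-7, 3)) = Rational(-10318, 3)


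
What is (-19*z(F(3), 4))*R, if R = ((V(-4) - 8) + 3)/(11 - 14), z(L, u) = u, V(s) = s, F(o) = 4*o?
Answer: -228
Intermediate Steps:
R = 3 (R = ((-4 - 8) + 3)/(11 - 14) = (-12 + 3)/(-3) = -9*(-1/3) = 3)
(-19*z(F(3), 4))*R = -19*4*3 = -76*3 = -228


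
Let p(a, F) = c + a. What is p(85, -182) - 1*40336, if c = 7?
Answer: -40244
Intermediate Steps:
p(a, F) = 7 + a
p(85, -182) - 1*40336 = (7 + 85) - 1*40336 = 92 - 40336 = -40244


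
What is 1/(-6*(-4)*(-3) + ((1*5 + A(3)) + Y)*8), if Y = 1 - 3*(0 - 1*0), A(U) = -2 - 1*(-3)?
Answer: -1/16 ≈ -0.062500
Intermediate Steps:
A(U) = 1 (A(U) = -2 + 3 = 1)
Y = 1 (Y = 1 - 3*(0 + 0) = 1 - 3*0 = 1 + 0 = 1)
1/(-6*(-4)*(-3) + ((1*5 + A(3)) + Y)*8) = 1/(-6*(-4)*(-3) + ((1*5 + 1) + 1)*8) = 1/(24*(-3) + ((5 + 1) + 1)*8) = 1/(-72 + (6 + 1)*8) = 1/(-72 + 7*8) = 1/(-72 + 56) = 1/(-16) = -1/16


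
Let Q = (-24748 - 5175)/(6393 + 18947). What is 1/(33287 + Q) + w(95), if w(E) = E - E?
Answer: 25340/843462657 ≈ 3.0043e-5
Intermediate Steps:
Q = -29923/25340 ≈ -1.1809
w(E) = 0
1/(33287 + Q) + w(95) = 1/(33287 - 29923/25340) + 0 = 1/(843462657/25340) + 0 = 25340/843462657 + 0 = 25340/843462657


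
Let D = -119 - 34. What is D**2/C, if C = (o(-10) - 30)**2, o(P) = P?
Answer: 23409/1600 ≈ 14.631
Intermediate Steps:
D = -153
C = 1600 (C = (-10 - 30)**2 = (-40)**2 = 1600)
D**2/C = (-153)**2/1600 = 23409*(1/1600) = 23409/1600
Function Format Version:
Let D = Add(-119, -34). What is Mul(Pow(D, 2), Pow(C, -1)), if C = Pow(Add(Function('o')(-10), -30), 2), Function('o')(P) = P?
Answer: Rational(23409, 1600) ≈ 14.631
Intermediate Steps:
D = -153
C = 1600 (C = Pow(Add(-10, -30), 2) = Pow(-40, 2) = 1600)
Mul(Pow(D, 2), Pow(C, -1)) = Mul(Pow(-153, 2), Pow(1600, -1)) = Mul(23409, Rational(1, 1600)) = Rational(23409, 1600)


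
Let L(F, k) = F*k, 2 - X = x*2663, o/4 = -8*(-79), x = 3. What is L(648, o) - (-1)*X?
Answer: 1630157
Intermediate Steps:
o = 2528 (o = 4*(-8*(-79)) = 4*632 = 2528)
X = -7987 (X = 2 - 3*2663 = 2 - 1*7989 = 2 - 7989 = -7987)
L(648, o) - (-1)*X = 648*2528 - (-1)*(-7987) = 1638144 - 1*7987 = 1638144 - 7987 = 1630157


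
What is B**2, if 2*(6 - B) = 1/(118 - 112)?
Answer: 5041/144 ≈ 35.007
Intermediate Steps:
B = 71/12 (B = 6 - 1/(2*(118 - 112)) = 6 - 1/2/6 = 6 - 1/2*1/6 = 6 - 1/12 = 71/12 ≈ 5.9167)
B**2 = (71/12)**2 = 5041/144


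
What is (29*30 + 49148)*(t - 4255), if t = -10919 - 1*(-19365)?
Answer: 209625438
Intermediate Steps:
t = 8446 (t = -10919 + 19365 = 8446)
(29*30 + 49148)*(t - 4255) = (29*30 + 49148)*(8446 - 4255) = (870 + 49148)*4191 = 50018*4191 = 209625438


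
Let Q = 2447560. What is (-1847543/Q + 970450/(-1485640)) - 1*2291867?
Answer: -16026299904532841/6992678920 ≈ -2.2919e+6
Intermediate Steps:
(-1847543/Q + 970450/(-1485640)) - 1*2291867 = (-1847543/2447560 + 970450/(-1485640)) - 1*2291867 = (-1847543*1/2447560 + 970450*(-1/1485640)) - 2291867 = (-1847543/2447560 - 7465/11428) - 2291867 = -9846189201/6992678920 - 2291867 = -16026299904532841/6992678920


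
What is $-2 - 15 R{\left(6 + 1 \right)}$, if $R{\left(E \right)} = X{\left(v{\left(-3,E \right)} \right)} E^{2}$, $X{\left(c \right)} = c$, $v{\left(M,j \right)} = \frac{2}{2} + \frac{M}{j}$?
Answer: $-422$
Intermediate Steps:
$v{\left(M,j \right)} = 1 + \frac{M}{j}$ ($v{\left(M,j \right)} = 2 \cdot \frac{1}{2} + \frac{M}{j} = 1 + \frac{M}{j}$)
$R{\left(E \right)} = E \left(-3 + E\right)$ ($R{\left(E \right)} = \frac{-3 + E}{E} E^{2} = E \left(-3 + E\right)$)
$-2 - 15 R{\left(6 + 1 \right)} = -2 - 15 \left(6 + 1\right) \left(-3 + \left(6 + 1\right)\right) = -2 - 15 \cdot 7 \left(-3 + 7\right) = -2 - 15 \cdot 7 \cdot 4 = -2 - 420 = -422$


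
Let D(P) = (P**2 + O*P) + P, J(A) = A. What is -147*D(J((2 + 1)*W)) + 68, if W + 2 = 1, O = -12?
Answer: -6106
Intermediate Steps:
W = -1 (W = -2 + 1 = -1)
D(P) = P**2 - 11*P (D(P) = (P**2 - 12*P) + P = P**2 - 11*P)
-147*D(J((2 + 1)*W)) + 68 = -147*(2 + 1)*(-1)*(-11 + (2 + 1)*(-1)) + 68 = -147*3*(-1)*(-11 + 3*(-1)) + 68 = -(-441)*(-11 - 3) + 68 = -(-441)*(-14) + 68 = -147*42 + 68 = -6174 + 68 = -6106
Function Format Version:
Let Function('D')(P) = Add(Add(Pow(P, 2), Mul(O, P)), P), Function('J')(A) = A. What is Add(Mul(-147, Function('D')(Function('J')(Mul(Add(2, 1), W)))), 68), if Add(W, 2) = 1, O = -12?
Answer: -6106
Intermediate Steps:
W = -1 (W = Add(-2, 1) = -1)
Function('D')(P) = Add(Pow(P, 2), Mul(-11, P)) (Function('D')(P) = Add(Add(Pow(P, 2), Mul(-12, P)), P) = Add(Pow(P, 2), Mul(-11, P)))
Add(Mul(-147, Function('D')(Function('J')(Mul(Add(2, 1), W)))), 68) = Add(Mul(-147, Mul(Mul(Add(2, 1), -1), Add(-11, Mul(Add(2, 1), -1)))), 68) = Add(Mul(-147, Mul(Mul(3, -1), Add(-11, Mul(3, -1)))), 68) = Add(Mul(-147, Mul(-3, Add(-11, -3))), 68) = Add(Mul(-147, Mul(-3, -14)), 68) = Add(Mul(-147, 42), 68) = Add(-6174, 68) = -6106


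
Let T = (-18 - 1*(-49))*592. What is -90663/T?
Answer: -90663/18352 ≈ -4.9402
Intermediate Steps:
T = 18352 (T = (-18 + 49)*592 = 31*592 = 18352)
-90663/T = -90663/18352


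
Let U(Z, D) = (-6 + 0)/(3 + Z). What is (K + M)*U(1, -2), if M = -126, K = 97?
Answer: 87/2 ≈ 43.500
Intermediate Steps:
U(Z, D) = -6/(3 + Z)
(K + M)*U(1, -2) = (97 - 126)*(-6/(3 + 1)) = -(-174)/4 = -29*(-3/2) = 87/2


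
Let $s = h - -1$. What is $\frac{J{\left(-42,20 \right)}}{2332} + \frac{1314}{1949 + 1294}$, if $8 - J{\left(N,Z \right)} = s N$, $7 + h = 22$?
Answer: $\frac{439124}{630223} \approx 0.69678$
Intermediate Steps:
$h = 15$ ($h = -7 + 22 = 15$)
$s = 16$ ($s = 15 - -1 = 15 + 1 = 16$)
$J{\left(N,Z \right)} = 8 - 16 N$
$\frac{J{\left(-42,20 \right)}}{2332} + \frac{1314}{1949 + 1294} = \frac{8 - -672}{2332} + \frac{1314}{1949 + 1294} = \left(8 + 672\right) \frac{1}{2332} + \frac{1314}{3243} = 680 \cdot \frac{1}{2332} + 1314 \cdot \frac{1}{3243} = \frac{170}{583} + \frac{438}{1081} = \frac{439124}{630223}$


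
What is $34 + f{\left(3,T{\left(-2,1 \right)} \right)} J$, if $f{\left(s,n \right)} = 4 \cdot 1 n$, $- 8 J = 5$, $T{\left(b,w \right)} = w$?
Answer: $\frac{63}{2} \approx 31.5$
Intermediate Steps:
$J = - \frac{5}{8}$ ($J = \left(- \frac{1}{8}\right) 5 = - \frac{5}{8} \approx -0.625$)
$f{\left(s,n \right)} = 4 n$
$34 + f{\left(3,T{\left(-2,1 \right)} \right)} J = 34 + 4 \cdot 1 \left(- \frac{5}{8}\right) = 34 + 4 \left(- \frac{5}{8}\right) = 34 - \frac{5}{2} = \frac{63}{2}$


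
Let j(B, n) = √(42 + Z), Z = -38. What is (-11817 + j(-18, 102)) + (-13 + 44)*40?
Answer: -10575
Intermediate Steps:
j(B, n) = 2 (j(B, n) = √(42 - 38) = √4 = 2)
(-11817 + j(-18, 102)) + (-13 + 44)*40 = (-11817 + 2) + (-13 + 44)*40 = -11815 + 31*40 = -11815 + 1240 = -10575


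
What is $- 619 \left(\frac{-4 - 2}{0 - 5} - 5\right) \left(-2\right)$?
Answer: $- \frac{23522}{5} \approx -4704.4$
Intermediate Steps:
$- 619 \left(\frac{-4 - 2}{0 - 5} - 5\right) \left(-2\right) = - 619 \left(\frac{-4 - 2}{-5} - 5\right) \left(-2\right) = - 619 \left(\left(-6\right) \left(- \frac{1}{5}\right) - 5\right) \left(-2\right) = - 619 \left(\frac{6}{5} - 5\right) \left(-2\right) = - 619 \left(\left(- \frac{19}{5}\right) \left(-2\right)\right) = \left(-619\right) \frac{38}{5} = - \frac{23522}{5}$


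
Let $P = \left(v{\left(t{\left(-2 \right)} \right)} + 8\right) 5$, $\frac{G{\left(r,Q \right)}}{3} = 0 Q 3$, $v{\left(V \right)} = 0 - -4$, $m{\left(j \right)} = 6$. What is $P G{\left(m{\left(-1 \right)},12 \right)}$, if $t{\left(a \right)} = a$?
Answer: $0$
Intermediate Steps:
$v{\left(V \right)} = 4$ ($v{\left(V \right)} = 0 + 4 = 4$)
$G{\left(r,Q \right)} = 0$ ($G{\left(r,Q \right)} = 3 \cdot 0 Q 3 = 3 \cdot 0 \cdot 3 = 3 \cdot 0 = 0$)
$P = 60$ ($P = \left(4 + 8\right) 5 = 12 \cdot 5 = 60$)
$P G{\left(m{\left(-1 \right)},12 \right)} = 60 \cdot 0 = 0$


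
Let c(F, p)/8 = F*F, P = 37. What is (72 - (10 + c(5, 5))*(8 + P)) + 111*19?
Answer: -7269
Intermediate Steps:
c(F, p) = 8*F² (c(F, p) = 8*(F*F) = 8*F²)
(72 - (10 + c(5, 5))*(8 + P)) + 111*19 = (72 - (10 + 8*5²)*(8 + 37)) + 111*19 = (72 - (10 + 8*25)*45) + 2109 = (72 - (10 + 200)*45) + 2109 = (72 - 210*45) + 2109 = (72 - 1*9450) + 2109 = (72 - 9450) + 2109 = -9378 + 2109 = -7269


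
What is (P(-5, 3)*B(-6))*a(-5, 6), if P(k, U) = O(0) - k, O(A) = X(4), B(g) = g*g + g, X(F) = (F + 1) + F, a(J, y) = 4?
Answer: 1680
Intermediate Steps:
X(F) = 1 + 2*F (X(F) = (1 + F) + F = 1 + 2*F)
B(g) = g + g² (B(g) = g² + g = g + g²)
O(A) = 9 (O(A) = 1 + 2*4 = 1 + 8 = 9)
P(k, U) = 9 - k
(P(-5, 3)*B(-6))*a(-5, 6) = ((9 - 1*(-5))*(-6*(1 - 6)))*4 = ((9 + 5)*(-6*(-5)))*4 = (14*30)*4 = 420*4 = 1680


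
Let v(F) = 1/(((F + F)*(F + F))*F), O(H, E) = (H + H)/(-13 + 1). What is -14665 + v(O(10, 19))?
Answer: -7332527/500 ≈ -14665.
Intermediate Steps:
O(H, E) = -H/6 (O(H, E) = (2*H)/(-12) = (2*H)*(-1/12) = -H/6)
v(F) = 1/(4*F**3) (v(F) = 1/(((2*F)*(2*F))*F) = 1/((4*F**2)*F) = 1/(4*F**3))
-14665 + v(O(10, 19)) = -14665 + 1/(4*(-1/6*10)**3) = -14665 + 1/(4*(-5/3)**3) = -14665 + (1/4)*(-27/125) = -14665 - 27/500 = -7332527/500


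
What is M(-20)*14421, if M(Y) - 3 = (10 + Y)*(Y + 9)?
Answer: 1629573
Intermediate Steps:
M(Y) = 3 + (9 + Y)*(10 + Y) (M(Y) = 3 + (10 + Y)*(Y + 9) = 3 + (10 + Y)*(9 + Y) = 3 + (9 + Y)*(10 + Y))
M(-20)*14421 = (93 + (-20)**2 + 19*(-20))*14421 = (93 + 400 - 380)*14421 = 113*14421 = 1629573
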